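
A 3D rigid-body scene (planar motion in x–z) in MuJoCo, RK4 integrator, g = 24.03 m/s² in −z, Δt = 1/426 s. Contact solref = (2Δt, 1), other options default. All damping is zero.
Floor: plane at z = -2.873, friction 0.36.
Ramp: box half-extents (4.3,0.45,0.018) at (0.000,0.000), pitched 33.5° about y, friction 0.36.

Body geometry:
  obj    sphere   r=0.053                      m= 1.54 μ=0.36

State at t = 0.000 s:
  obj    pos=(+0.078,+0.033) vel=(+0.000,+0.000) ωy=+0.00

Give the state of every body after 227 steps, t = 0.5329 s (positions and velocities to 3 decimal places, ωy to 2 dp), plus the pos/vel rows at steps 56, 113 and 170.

State at t = 0.5329 s:
  obj    pos=(+1.200,-0.709) vel=(+4.210,-2.786) ωy=+95.23

Key-timestep trajectory:
   step    t(s)  obj.x    obj.z    obj.vx   obj.vz 
     56  0.1315   +0.147  -0.012  +1.039  -0.687
    113  0.2653   +0.356  -0.151  +2.096  -1.387
    170  0.3991   +0.707  -0.383  +3.153  -2.087


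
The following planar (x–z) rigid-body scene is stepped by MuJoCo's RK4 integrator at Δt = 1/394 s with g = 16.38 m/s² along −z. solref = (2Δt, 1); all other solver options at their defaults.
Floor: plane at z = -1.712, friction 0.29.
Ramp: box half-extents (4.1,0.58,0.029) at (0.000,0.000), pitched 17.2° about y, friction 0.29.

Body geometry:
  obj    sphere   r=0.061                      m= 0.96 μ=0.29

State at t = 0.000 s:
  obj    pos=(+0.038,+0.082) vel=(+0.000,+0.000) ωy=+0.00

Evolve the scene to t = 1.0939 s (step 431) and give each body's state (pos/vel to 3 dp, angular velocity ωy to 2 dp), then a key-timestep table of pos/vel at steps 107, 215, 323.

State at t = 1.0939 s:
  obj    pos=(+2.016,-0.530) vel=(+3.615,-1.119) ωy=+62.04

Key-timestep trajectory:
   step    t(s)  obj.x    obj.z    obj.vx   obj.vz 
    107  0.2716   +0.160  +0.045  +0.898  -0.278
    215  0.5457   +0.530  -0.070  +1.804  -0.558
    323  0.8198   +1.149  -0.261  +2.710  -0.839


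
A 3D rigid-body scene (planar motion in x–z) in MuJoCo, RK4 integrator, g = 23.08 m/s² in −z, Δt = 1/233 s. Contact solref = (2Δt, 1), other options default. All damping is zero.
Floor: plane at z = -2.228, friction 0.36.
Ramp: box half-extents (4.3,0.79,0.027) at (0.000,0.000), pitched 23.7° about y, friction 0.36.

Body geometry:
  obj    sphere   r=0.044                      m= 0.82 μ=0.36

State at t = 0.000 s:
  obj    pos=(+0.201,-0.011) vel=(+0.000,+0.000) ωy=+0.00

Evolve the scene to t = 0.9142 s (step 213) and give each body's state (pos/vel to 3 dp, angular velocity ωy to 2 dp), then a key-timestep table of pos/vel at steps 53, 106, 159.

State at t = 0.9142 s:
  obj    pos=(+2.736,-1.124) vel=(+5.547,-2.435) ωy=+137.66

Key-timestep trajectory:
   step    t(s)  obj.x    obj.z    obj.vx   obj.vz 
     53  0.2275   +0.358  -0.080  +1.380  -0.606
    106  0.4549   +0.829  -0.286  +2.760  -1.212
    159  0.6824   +1.614  -0.631  +4.140  -1.818


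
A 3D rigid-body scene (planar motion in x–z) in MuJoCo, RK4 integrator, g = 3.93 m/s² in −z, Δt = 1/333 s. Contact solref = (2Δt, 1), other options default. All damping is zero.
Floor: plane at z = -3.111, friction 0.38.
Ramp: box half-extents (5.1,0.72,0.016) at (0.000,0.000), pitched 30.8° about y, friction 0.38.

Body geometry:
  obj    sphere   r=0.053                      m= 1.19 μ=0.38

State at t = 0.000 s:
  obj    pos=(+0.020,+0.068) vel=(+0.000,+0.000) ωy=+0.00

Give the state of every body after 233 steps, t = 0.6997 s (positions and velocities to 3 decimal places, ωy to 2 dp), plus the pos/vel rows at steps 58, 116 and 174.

State at t = 0.6997 s:
  obj    pos=(+0.322,-0.112) vel=(+0.864,-0.515) ωy=+18.97

Key-timestep trajectory:
   step    t(s)  obj.x    obj.z    obj.vx   obj.vz 
     58  0.1742   +0.039  +0.057  +0.215  -0.128
    116  0.3483   +0.095  +0.024  +0.430  -0.256
    174  0.5225   +0.189  -0.032  +0.645  -0.385


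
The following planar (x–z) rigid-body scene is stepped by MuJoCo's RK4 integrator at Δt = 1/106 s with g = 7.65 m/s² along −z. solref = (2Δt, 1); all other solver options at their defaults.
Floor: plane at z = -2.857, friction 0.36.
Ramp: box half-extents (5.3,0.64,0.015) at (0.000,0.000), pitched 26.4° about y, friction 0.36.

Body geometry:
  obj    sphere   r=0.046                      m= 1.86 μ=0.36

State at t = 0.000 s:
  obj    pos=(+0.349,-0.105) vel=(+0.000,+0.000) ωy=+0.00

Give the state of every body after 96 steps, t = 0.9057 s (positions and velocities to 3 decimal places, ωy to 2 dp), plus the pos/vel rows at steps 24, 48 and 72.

State at t = 0.9057 s:
  obj    pos=(+1.242,-0.548) vel=(+1.971,-0.978) ωy=+47.82

Key-timestep trajectory:
   step    t(s)  obj.x    obj.z    obj.vx   obj.vz 
     24  0.2264   +0.405  -0.133  +0.493  -0.245
     48  0.4528   +0.572  -0.216  +0.986  -0.489
     72  0.6792   +0.851  -0.354  +1.478  -0.734


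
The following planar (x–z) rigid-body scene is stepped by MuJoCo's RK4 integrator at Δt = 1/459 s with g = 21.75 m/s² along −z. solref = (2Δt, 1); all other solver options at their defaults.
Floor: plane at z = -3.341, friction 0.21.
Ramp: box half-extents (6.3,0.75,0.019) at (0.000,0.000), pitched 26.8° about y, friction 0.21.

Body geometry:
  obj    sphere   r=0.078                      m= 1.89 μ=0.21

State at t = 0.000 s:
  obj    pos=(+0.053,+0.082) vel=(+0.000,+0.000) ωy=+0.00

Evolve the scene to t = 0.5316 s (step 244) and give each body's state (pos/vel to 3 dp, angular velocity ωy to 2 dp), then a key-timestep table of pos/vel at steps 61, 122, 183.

State at t = 0.5316 s:
  obj    pos=(+0.937,-0.364) vel=(+3.324,-1.679) ωy=+47.73

Key-timestep trajectory:
   step    t(s)  obj.x    obj.z    obj.vx   obj.vz 
     61  0.1329   +0.108  +0.054  +0.831  -0.420
    122  0.2658   +0.274  -0.030  +1.662  -0.840
    183  0.3987   +0.550  -0.169  +2.493  -1.259


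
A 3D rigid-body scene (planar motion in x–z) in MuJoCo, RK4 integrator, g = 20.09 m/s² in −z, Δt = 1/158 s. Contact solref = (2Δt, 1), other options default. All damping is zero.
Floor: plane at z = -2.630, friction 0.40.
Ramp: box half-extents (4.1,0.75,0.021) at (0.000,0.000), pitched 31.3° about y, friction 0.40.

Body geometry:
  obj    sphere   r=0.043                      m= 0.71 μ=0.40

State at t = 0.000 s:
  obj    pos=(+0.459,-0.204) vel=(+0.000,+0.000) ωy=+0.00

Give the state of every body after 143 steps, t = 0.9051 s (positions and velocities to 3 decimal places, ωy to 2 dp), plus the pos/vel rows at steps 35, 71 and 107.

State at t = 0.9051 s:
  obj    pos=(+3.068,-1.790) vel=(+5.765,-3.505) ωy=+156.89

Key-timestep trajectory:
   step    t(s)  obj.x    obj.z    obj.vx   obj.vz 
     35  0.2215   +0.615  -0.299  +1.411  -0.858
     71  0.4494   +1.102  -0.595  +2.862  -1.740
    107  0.6772   +1.920  -1.092  +4.314  -2.623


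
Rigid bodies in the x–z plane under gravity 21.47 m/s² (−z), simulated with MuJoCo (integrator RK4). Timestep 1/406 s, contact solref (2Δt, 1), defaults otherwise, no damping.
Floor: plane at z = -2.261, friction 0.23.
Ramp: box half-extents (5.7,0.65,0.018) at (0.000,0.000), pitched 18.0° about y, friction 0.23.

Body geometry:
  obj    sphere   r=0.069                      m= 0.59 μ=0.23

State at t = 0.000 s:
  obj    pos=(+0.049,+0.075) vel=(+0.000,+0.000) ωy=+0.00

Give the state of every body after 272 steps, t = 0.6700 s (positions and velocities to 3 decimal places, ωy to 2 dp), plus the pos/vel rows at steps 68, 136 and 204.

State at t = 0.6700 s:
  obj    pos=(+1.061,-0.253) vel=(+3.020,-0.981) ωy=+46.01

Key-timestep trajectory:
   step    t(s)  obj.x    obj.z    obj.vx   obj.vz 
     68  0.1675   +0.112  +0.055  +0.755  -0.245
    136  0.3350   +0.302  -0.007  +1.510  -0.491
    204  0.5025   +0.618  -0.109  +2.265  -0.736


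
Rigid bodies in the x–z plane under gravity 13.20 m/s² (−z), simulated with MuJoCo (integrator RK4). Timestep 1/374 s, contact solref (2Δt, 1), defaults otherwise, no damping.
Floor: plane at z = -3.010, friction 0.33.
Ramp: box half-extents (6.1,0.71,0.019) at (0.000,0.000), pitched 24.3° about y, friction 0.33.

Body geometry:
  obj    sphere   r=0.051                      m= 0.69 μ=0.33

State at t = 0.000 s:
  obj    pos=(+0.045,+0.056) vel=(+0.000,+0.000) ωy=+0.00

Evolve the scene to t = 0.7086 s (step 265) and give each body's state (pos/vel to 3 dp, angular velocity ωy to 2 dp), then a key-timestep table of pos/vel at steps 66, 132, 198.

State at t = 0.7086 s:
  obj    pos=(+0.933,-0.344) vel=(+2.506,-1.131) ωy=+53.90

Key-timestep trajectory:
   step    t(s)  obj.x    obj.z    obj.vx   obj.vz 
     66  0.1765   +0.100  +0.032  +0.624  -0.282
    132  0.3529   +0.265  -0.043  +1.248  -0.564
    198  0.5294   +0.541  -0.167  +1.872  -0.845


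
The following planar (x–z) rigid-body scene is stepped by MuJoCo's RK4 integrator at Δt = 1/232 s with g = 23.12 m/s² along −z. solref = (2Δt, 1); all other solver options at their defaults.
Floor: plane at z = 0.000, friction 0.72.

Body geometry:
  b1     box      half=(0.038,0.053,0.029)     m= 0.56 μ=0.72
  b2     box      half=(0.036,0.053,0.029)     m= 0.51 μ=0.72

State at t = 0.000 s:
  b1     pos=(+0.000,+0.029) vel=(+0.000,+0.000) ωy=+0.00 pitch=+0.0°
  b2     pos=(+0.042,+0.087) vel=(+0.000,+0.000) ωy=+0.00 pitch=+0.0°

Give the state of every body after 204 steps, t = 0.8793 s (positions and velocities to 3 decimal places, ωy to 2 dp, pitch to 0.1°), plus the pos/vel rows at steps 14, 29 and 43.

State at t = 0.8793 s:
  b1     pos=(+0.000,+0.029) vel=(+0.000,+0.000) ωy=+0.00 pitch=+0.0°
  b2     pos=(+0.077,+0.036) vel=(+0.000,+0.000) ωy=+0.00 pitch=+90.0°

Key-timestep trajectory:
   step    t(s)  b1.x    b1.z    b1.vx   b1.vz   b2.x    b2.z    b2.vx   b2.vz 
     14  0.0603   +0.000  +0.029  +0.000  +0.001   +0.045  +0.086  +0.128  -0.031
     29  0.1250   +0.000  +0.029  +0.000  +0.000   +0.061  +0.076  +0.346  -0.432
     43  0.1853   +0.000  +0.029  +0.000  +0.000   +0.078  +0.034  -0.048  +0.134


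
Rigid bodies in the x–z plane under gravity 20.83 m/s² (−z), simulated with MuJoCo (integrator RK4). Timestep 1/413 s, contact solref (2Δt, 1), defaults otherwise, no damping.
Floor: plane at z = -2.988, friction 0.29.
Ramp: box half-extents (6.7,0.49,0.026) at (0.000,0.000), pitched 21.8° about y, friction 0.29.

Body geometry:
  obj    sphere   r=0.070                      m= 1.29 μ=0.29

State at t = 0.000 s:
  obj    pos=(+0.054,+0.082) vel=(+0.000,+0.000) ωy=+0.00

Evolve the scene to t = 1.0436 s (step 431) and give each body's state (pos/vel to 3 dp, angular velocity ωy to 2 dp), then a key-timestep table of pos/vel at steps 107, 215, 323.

State at t = 1.0436 s:
  obj    pos=(+2.848,-1.036) vel=(+5.354,-2.141) ωy=+82.37

Key-timestep trajectory:
   step    t(s)  obj.x    obj.z    obj.vx   obj.vz 
    107  0.2591   +0.226  +0.013  +1.329  -0.532
    215  0.5206   +0.749  -0.196  +2.671  -1.068
    323  0.7821   +1.623  -0.546  +4.012  -1.605


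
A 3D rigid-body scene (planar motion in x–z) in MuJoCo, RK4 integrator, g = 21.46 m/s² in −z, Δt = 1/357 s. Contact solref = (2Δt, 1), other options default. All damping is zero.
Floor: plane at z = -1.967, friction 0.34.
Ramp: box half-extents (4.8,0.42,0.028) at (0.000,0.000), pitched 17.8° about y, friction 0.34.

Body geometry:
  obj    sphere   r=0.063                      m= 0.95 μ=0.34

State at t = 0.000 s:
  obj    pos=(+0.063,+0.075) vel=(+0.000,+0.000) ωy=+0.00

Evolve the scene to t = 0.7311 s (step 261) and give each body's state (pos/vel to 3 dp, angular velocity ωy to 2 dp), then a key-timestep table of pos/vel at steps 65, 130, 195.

State at t = 0.7311 s:
  obj    pos=(+1.256,-0.308) vel=(+3.262,-1.047) ωy=+54.37

Key-timestep trajectory:
   step    t(s)  obj.x    obj.z    obj.vx   obj.vz 
     65  0.1821   +0.137  +0.052  +0.812  -0.261
    130  0.3641   +0.359  -0.020  +1.625  -0.522
    195  0.5462   +0.729  -0.138  +2.437  -0.782


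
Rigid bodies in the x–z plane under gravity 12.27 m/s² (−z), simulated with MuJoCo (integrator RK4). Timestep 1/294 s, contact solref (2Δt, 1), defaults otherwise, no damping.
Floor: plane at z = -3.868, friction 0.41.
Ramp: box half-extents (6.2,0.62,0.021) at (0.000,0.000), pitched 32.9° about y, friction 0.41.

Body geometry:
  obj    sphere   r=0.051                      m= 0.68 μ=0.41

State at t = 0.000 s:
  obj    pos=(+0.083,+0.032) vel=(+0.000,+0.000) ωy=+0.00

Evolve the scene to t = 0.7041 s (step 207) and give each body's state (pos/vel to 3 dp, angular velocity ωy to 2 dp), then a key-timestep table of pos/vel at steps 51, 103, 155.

State at t = 0.7041 s:
  obj    pos=(+1.074,-0.609) vel=(+2.814,-1.821) ωy=+65.71

Key-timestep trajectory:
   step    t(s)  obj.x    obj.z    obj.vx   obj.vz 
     51  0.1735   +0.143  -0.007  +0.694  -0.449
    103  0.3503   +0.328  -0.127  +1.400  -0.906
    155  0.5272   +0.639  -0.327  +2.107  -1.363


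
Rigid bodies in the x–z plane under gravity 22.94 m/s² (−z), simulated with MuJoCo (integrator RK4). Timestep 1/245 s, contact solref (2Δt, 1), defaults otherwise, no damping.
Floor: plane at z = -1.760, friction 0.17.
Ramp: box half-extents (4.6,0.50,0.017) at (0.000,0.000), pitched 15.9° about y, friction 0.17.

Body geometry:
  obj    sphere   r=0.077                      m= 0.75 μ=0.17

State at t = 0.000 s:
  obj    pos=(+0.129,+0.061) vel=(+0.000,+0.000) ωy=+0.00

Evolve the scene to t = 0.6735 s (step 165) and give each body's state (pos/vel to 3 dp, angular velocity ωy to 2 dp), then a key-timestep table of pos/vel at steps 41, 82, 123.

State at t = 0.6735 s:
  obj    pos=(+1.108,-0.218) vel=(+2.908,-0.828) ωy=+39.25

Key-timestep trajectory:
   step    t(s)  obj.x    obj.z    obj.vx   obj.vz 
     41  0.1673   +0.189  +0.044  +0.723  -0.206
     82  0.3347   +0.371  -0.008  +1.445  -0.412
    123  0.5020   +0.673  -0.094  +2.168  -0.617


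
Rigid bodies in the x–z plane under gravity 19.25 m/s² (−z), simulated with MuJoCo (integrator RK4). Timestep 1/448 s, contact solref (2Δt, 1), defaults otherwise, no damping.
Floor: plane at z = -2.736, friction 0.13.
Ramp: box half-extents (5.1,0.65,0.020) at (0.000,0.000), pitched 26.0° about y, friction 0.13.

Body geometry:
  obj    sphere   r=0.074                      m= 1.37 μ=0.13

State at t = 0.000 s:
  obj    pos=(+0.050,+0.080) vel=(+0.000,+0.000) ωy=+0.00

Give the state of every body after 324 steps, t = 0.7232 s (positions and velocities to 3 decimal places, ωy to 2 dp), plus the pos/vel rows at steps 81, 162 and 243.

State at t = 0.7232 s:
  obj    pos=(+1.506,-0.630) vel=(+4.026,-1.959) ωy=+54.92

Key-timestep trajectory:
   step    t(s)  obj.x    obj.z    obj.vx   obj.vz 
     81  0.1808   +0.141  +0.036  +1.004  -0.499
    162  0.3616   +0.414  -0.097  +2.014  -0.977
    243  0.5424   +0.869  -0.319  +3.022  -1.464


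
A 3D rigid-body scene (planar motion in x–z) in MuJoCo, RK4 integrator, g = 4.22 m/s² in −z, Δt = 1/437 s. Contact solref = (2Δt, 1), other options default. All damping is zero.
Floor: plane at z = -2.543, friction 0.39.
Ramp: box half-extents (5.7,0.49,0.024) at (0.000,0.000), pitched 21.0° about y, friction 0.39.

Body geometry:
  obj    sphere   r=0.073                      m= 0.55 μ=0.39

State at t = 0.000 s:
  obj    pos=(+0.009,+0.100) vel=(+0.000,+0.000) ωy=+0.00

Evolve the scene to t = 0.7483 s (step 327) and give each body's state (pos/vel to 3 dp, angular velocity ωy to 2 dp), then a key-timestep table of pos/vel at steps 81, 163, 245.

State at t = 0.7483 s:
  obj    pos=(+0.292,-0.008) vel=(+0.755,-0.290) ωy=+11.07

Key-timestep trajectory:
   step    t(s)  obj.x    obj.z    obj.vx   obj.vz 
     81  0.1854   +0.026  +0.094  +0.187  -0.072
    163  0.3730   +0.079  +0.073  +0.376  -0.144
    245  0.5606   +0.168  +0.040  +0.565  -0.217


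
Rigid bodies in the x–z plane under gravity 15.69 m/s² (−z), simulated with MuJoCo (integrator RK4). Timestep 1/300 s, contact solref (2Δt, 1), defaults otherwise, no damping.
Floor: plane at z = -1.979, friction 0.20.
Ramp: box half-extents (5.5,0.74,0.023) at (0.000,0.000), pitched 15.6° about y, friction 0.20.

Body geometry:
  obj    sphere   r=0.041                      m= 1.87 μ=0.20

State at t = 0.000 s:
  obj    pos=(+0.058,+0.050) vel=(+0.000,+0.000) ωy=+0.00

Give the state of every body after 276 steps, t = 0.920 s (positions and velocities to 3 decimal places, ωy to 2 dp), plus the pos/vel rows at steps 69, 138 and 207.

State at t = 0.920 s:
  obj    pos=(+1.287,-0.293) vel=(+2.671,-0.746) ωy=+67.62

Key-timestep trajectory:
   step    t(s)  obj.x    obj.z    obj.vx   obj.vz 
     69  0.2300   +0.135  +0.029  +0.668  -0.186
    138  0.4600   +0.365  -0.036  +1.335  -0.373
    207  0.6900   +0.749  -0.143  +2.003  -0.559


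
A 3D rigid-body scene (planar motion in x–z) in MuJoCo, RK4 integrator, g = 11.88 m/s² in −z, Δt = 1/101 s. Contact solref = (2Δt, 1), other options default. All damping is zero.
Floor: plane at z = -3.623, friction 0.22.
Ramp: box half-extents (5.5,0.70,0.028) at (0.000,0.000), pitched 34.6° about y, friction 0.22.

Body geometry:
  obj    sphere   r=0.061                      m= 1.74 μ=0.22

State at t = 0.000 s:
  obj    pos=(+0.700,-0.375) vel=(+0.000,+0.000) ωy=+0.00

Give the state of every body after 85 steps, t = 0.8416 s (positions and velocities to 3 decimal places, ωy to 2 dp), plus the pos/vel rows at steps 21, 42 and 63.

State at t = 0.8416 s:
  obj    pos=(+2.105,-1.344) vel=(+3.339,-2.303) ωy=+66.43

Key-timestep trajectory:
   step    t(s)  obj.x    obj.z    obj.vx   obj.vz 
     21  0.2079   +0.786  -0.434  +0.826  -0.569
     42  0.4158   +1.043  -0.612  +1.650  -1.138
     63  0.6238   +1.472  -0.908  +2.475  -1.707


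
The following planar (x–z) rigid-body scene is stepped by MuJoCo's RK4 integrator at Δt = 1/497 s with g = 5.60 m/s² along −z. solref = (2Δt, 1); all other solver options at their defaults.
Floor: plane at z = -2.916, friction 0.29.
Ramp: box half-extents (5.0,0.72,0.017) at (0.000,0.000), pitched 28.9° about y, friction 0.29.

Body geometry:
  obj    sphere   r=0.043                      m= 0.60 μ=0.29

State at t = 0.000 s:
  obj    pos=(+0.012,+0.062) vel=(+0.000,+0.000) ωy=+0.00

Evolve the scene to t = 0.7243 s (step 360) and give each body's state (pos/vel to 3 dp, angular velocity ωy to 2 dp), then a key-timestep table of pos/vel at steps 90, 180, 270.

State at t = 0.7243 s:
  obj    pos=(+0.456,-0.183) vel=(+1.226,-0.677) ωy=+32.56

Key-timestep trajectory:
   step    t(s)  obj.x    obj.z    obj.vx   obj.vz 
     90  0.1811   +0.040  +0.047  +0.307  -0.169
    180  0.3622   +0.123  +0.001  +0.613  -0.338
    270  0.5433   +0.262  -0.076  +0.919  -0.508


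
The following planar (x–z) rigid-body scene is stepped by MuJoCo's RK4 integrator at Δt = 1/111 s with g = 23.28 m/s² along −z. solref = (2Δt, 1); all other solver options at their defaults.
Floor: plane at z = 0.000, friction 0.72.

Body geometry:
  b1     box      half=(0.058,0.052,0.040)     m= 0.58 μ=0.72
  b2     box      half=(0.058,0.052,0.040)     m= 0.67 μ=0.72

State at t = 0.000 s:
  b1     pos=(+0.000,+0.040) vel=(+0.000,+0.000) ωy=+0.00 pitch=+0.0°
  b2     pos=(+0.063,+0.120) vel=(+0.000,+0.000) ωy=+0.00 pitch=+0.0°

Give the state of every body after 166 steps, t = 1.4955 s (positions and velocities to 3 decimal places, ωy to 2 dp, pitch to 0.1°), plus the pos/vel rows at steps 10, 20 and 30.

State at t = 1.4955 s:
  b1     pos=(+0.000,+0.040) vel=(+0.000,+0.000) ωy=+0.00 pitch=+0.0°
  b2     pos=(+0.113,+0.058) vel=(+0.000,+0.000) ωy=+0.00 pitch=+90.0°

Key-timestep trajectory:
   step    t(s)  b1.x    b1.z    b1.vx   b1.vz   b2.x    b2.z    b2.vx   b2.vz 
     10  0.0901   +0.000  +0.040  -0.001  +0.003   +0.070  +0.118  +0.174  -0.045
     20  0.1802   +0.000  +0.040  -0.001  +0.001   +0.099  +0.090  +0.414  -0.892
     30  0.2703   +0.000  +0.040  +0.000  +0.000   +0.114  +0.056  -0.039  +0.095


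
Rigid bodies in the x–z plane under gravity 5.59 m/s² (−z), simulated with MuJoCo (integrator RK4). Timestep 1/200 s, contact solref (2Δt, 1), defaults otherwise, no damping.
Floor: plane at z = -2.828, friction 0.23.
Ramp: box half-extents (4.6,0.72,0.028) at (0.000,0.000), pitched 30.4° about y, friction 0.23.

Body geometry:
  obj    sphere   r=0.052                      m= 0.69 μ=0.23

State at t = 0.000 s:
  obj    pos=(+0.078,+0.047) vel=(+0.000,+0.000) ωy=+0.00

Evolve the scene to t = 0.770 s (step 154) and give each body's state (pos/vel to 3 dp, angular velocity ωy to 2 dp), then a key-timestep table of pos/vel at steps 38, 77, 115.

State at t = 0.770 s:
  obj    pos=(+0.595,-0.256) vel=(+1.342,-0.787) ωy=+29.91

Key-timestep trajectory:
   step    t(s)  obj.x    obj.z    obj.vx   obj.vz 
     38  0.1900   +0.109  +0.029  +0.331  -0.194
     77  0.3850   +0.207  -0.029  +0.671  -0.394
    115  0.5750   +0.366  -0.122  +1.002  -0.588


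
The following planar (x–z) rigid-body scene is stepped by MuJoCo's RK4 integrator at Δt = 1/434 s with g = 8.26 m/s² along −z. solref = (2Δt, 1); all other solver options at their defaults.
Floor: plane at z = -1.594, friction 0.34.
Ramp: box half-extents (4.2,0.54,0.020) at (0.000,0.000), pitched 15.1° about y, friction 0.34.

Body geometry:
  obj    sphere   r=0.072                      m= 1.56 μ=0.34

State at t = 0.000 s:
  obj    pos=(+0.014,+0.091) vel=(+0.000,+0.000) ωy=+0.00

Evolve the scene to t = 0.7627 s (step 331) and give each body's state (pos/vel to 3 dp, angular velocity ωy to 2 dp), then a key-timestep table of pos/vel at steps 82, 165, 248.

State at t = 0.7627 s:
  obj    pos=(+0.446,-0.025) vel=(+1.132,-0.305) ωy=+16.28

Key-timestep trajectory:
   step    t(s)  obj.x    obj.z    obj.vx   obj.vz 
     82  0.1889   +0.041  +0.084  +0.280  -0.076
    165  0.3802   +0.121  +0.063  +0.564  -0.152
    248  0.5714   +0.256  +0.026  +0.848  -0.229


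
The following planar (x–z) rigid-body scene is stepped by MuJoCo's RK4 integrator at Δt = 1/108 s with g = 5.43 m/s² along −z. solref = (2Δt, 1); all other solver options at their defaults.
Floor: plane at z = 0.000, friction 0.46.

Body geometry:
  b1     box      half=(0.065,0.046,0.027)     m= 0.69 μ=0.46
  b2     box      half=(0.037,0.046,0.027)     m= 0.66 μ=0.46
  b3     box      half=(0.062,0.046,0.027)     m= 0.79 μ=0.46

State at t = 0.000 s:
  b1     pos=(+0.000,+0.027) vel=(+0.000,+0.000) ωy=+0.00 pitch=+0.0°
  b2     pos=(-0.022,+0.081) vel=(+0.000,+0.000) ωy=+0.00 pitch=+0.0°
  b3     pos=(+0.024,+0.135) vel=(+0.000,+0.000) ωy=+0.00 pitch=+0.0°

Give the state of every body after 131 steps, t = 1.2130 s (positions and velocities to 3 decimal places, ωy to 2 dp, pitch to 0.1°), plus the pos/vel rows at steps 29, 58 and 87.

State at t = 1.2130 s:
  b1     pos=(+0.000,+0.027) vel=(+0.000,+0.000) ωy=+0.00 pitch=+0.0°
  b2     pos=(-0.022,+0.081) vel=(+0.000,+0.000) ωy=+0.00 pitch=+0.0°
  b3     pos=(+0.169,+0.027) vel=(+0.000,+0.000) ωy=+0.00 pitch=+180.0°

Key-timestep trajectory:
   step    t(s)  b1.x    b1.z    b1.vx   b1.vz   b2.x    b2.z    b2.vx   b2.vz   b3.x    b3.z    b3.vx   b3.vz 
     29  0.2685   +0.000  +0.027  +0.000  +0.000   -0.022  +0.081  +0.001  +0.000   +0.045  +0.117  +0.126  +0.065
     58  0.5370   +0.000  +0.027  +0.000  +0.000   -0.022  +0.081  +0.000  +0.000   +0.066  +0.121  +0.073  -0.006
     87  0.8056   +0.000  +0.027  +0.000  +0.000   -0.022  +0.081  +0.000  +0.000   +0.112  +0.100  +0.301  -0.299


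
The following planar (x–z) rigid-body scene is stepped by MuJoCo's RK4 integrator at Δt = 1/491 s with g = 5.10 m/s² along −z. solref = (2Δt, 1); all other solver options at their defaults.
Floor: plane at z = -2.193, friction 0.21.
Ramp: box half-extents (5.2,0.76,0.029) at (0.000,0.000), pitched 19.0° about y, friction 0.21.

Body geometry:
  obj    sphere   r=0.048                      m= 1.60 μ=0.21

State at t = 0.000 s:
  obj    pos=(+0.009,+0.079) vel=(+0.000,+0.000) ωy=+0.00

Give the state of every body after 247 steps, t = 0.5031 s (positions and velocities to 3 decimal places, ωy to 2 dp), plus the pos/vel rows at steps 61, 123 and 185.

State at t = 0.5031 s:
  obj    pos=(+0.151,+0.030) vel=(+0.564,-0.194) ωy=+12.43

Key-timestep trajectory:
   step    t(s)  obj.x    obj.z    obj.vx   obj.vz 
     61  0.1242   +0.018  +0.075  +0.139  -0.048
    123  0.2505   +0.044  +0.066  +0.281  -0.097
    185  0.3768   +0.088  +0.051  +0.423  -0.145


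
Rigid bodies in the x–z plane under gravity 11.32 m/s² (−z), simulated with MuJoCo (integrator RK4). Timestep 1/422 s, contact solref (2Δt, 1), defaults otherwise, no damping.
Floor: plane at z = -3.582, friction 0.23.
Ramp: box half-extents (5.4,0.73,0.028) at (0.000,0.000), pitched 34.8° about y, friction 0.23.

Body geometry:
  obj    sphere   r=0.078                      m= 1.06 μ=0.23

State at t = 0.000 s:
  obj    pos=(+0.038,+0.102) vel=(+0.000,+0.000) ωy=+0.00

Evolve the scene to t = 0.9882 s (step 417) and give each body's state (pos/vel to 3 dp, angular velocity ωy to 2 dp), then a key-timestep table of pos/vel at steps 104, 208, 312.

State at t = 0.9882 s:
  obj    pos=(+1.889,-1.183) vel=(+3.745,-2.603) ωy=+58.45

Key-timestep trajectory:
   step    t(s)  obj.x    obj.z    obj.vx   obj.vz 
    104  0.2464   +0.153  +0.022  +0.934  -0.649
    208  0.4929   +0.499  -0.218  +1.868  -1.298
    312  0.7393   +1.074  -0.617  +2.802  -1.947


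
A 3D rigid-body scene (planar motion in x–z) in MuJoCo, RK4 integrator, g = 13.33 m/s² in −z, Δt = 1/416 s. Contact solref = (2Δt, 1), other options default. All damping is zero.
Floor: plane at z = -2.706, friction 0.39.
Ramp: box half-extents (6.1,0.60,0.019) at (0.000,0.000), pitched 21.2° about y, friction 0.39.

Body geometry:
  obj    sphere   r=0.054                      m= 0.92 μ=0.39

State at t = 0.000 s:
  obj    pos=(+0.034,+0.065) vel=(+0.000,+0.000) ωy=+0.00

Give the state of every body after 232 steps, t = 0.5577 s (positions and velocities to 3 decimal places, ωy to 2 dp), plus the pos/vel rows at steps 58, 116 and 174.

State at t = 0.5577 s:
  obj    pos=(+0.533,-0.129) vel=(+1.790,-0.694) ωy=+35.55

Key-timestep trajectory:
   step    t(s)  obj.x    obj.z    obj.vx   obj.vz 
     58  0.1394   +0.065  +0.053  +0.448  -0.174
    116  0.2788   +0.159  +0.017  +0.895  -0.347
    174  0.4183   +0.315  -0.044  +1.343  -0.521


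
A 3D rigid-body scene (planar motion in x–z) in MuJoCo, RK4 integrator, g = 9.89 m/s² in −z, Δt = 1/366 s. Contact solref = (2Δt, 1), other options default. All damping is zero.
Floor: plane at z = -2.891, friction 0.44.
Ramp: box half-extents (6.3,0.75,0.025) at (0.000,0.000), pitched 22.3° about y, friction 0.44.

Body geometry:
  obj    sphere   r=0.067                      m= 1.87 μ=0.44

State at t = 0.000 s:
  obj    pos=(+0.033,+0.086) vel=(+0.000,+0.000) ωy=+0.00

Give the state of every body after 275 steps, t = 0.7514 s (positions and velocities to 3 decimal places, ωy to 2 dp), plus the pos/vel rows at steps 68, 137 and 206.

State at t = 0.7514 s:
  obj    pos=(+0.733,-0.201) vel=(+1.864,-0.764) ωy=+30.06

Key-timestep trajectory:
   step    t(s)  obj.x    obj.z    obj.vx   obj.vz 
     68  0.1858   +0.076  +0.068  +0.461  -0.189
    137  0.3743   +0.207  +0.015  +0.928  -0.381
    206  0.5628   +0.426  -0.075  +1.396  -0.573


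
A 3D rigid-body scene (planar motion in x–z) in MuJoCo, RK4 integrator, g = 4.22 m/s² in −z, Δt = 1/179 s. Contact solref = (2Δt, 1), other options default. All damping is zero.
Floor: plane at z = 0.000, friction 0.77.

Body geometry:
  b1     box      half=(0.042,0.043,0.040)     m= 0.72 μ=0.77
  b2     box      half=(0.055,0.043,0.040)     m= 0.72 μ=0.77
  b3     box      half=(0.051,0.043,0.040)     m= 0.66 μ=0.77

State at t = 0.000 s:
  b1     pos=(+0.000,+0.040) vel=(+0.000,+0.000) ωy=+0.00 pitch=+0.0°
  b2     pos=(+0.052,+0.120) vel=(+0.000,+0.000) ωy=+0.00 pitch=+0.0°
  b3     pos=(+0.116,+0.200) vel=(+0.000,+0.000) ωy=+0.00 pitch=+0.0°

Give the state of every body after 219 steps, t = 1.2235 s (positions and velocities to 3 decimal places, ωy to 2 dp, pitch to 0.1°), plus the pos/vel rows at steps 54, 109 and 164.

State at t = 1.2235 s:
  b1     pos=(+0.000,+0.040) vel=(+0.000,+0.000) ωy=+0.00 pitch=+0.0°
  b2     pos=(+0.101,+0.055) vel=(-0.008,+0.004) ωy=-0.16 pitch=+90.9°
  b3     pos=(+0.242,+0.051) vel=(+0.000,+0.000) ωy=+0.00 pitch=+90.0°

Key-timestep trajectory:
   step    t(s)  b1.x    b1.z    b1.vx   b1.vz   b2.x    b2.z    b2.vx   b2.vz   b3.x    b3.z    b3.vx   b3.vz 
     54  0.3017   +0.000  +0.040  +0.000  +0.000   +0.079  +0.099  +0.160  -0.273   +0.183  +0.114  +0.337  -0.774
    109  0.6089   +0.000  +0.040  +0.000  +0.000   +0.127  +0.067  +0.058  +0.011   +0.251  +0.057  -0.035  -0.019
    164  0.9162   +0.000  +0.040  +0.000  +0.000   +0.120  +0.065  -0.118  -0.036   +0.242  +0.051  +0.000  +0.000


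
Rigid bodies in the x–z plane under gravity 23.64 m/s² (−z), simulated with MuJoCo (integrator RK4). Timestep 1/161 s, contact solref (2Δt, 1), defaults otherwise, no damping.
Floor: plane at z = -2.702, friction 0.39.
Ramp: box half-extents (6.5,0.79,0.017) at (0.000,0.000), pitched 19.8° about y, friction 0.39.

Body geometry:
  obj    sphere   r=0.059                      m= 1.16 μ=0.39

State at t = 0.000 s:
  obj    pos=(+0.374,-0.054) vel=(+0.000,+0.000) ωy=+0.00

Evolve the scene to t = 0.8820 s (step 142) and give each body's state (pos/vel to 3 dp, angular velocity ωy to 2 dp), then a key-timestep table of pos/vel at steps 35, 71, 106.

State at t = 0.8820 s:
  obj    pos=(+2.467,-0.808) vel=(+4.746,-1.709) ωy=+85.49

Key-timestep trajectory:
   step    t(s)  obj.x    obj.z    obj.vx   obj.vz 
     35  0.2174   +0.501  -0.100  +1.170  -0.421
     71  0.4410   +0.897  -0.242  +2.373  -0.854
    106  0.6584   +1.541  -0.474  +3.543  -1.276


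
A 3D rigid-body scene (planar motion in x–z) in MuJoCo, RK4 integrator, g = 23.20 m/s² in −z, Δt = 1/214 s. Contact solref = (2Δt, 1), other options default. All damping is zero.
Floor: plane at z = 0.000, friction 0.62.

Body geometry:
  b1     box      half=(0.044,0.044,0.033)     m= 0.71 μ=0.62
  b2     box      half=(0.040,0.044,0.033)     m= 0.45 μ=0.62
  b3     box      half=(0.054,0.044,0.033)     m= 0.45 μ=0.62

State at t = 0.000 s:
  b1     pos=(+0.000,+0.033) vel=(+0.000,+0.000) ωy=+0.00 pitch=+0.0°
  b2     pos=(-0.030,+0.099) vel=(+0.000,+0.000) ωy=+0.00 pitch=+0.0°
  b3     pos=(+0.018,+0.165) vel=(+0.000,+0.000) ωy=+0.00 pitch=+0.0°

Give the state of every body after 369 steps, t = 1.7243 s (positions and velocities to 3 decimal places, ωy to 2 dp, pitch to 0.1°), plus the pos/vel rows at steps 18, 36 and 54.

State at t = 1.7243 s:
  b1     pos=(+0.000,+0.033) vel=(+0.000,+0.000) ωy=+0.00 pitch=+0.0°
  b2     pos=(-0.030,+0.099) vel=(+0.000,+0.000) ωy=+0.00 pitch=+0.0°
  b3     pos=(+0.153,+0.033) vel=(+0.000,+0.000) ωy=+0.00 pitch=+180.0°

Key-timestep trajectory:
   step    t(s)  b1.x    b1.z    b1.vx   b1.vz   b2.x    b2.z    b2.vx   b2.vz   b3.x    b3.z    b3.vx   b3.vz 
     18  0.0841   +0.000  +0.033  +0.000  +0.000   -0.030  +0.099  -0.001  +0.000   +0.028  +0.161  +0.256  -0.147
     36  0.1682   +0.000  +0.033  -0.001  +0.000   -0.030  +0.099  -0.001  +0.000   +0.062  +0.122  +0.751  -0.169
     54  0.2523   +0.000  +0.033  +0.000  +0.000   -0.030  +0.099  +0.000  +0.000   +0.130  +0.044  +1.220  -0.928


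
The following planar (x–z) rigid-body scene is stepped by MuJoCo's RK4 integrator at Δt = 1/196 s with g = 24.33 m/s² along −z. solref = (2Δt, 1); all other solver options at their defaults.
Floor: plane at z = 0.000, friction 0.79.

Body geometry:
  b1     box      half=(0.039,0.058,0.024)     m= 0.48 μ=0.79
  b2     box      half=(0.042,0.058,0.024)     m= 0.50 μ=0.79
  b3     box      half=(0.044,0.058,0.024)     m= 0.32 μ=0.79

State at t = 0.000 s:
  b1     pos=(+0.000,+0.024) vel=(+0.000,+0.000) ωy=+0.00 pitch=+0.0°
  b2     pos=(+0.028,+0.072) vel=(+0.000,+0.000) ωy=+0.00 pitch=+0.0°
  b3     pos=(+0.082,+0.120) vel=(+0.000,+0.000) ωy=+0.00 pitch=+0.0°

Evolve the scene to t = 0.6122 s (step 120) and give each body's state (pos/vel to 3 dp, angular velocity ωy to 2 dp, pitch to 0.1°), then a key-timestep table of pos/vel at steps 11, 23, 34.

State at t = 0.6122 s:
  b1     pos=(+0.000,+0.024) vel=(+0.000,+0.000) ωy=+0.00 pitch=+0.0°
  b2     pos=(+0.028,+0.072) vel=(+0.000,+0.000) ωy=+0.00 pitch=+0.1°
  b3     pos=(+0.108,+0.044) vel=(+0.000,+0.000) ωy=+0.00 pitch=+90.0°

Key-timestep trajectory:
   step    t(s)  b1.x    b1.z    b1.vx   b1.vz   b2.x    b2.z    b2.vx   b2.vz   b3.x    b3.z    b3.vx   b3.vz 
     11  0.0561   +0.000  +0.024  +0.000  +0.002   +0.029  +0.072  +0.017  +0.009   +0.090  +0.114  +0.269  -0.240
     23  0.1173   +0.000  +0.024  -0.002  +0.000   +0.028  +0.072  -0.025  -0.004   +0.109  +0.071  +0.309  -1.389
     34  0.1735   +0.000  +0.024  +0.000  +0.000   +0.028  +0.072  +0.001  +0.000   +0.109  +0.043  -0.069  +0.079


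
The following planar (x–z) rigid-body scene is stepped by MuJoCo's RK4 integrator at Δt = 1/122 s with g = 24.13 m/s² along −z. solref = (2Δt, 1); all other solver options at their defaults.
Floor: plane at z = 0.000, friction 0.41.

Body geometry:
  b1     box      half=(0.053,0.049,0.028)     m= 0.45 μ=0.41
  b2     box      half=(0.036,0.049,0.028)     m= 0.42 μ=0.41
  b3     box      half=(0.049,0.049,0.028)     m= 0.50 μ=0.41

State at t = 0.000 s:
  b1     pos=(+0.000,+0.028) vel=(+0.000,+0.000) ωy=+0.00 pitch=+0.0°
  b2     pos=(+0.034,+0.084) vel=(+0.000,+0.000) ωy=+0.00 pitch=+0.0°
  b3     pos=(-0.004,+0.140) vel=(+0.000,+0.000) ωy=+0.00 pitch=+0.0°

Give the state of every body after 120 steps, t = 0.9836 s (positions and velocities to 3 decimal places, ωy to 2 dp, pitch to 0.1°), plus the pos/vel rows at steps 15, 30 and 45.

State at t = 0.9836 s:
  b1     pos=(+0.000,+0.028) vel=(+0.000,+0.000) ωy=+0.00 pitch=+0.0°
  b2     pos=(+0.034,+0.084) vel=(+0.000,+0.000) ωy=+0.00 pitch=+0.0°
  b3     pos=(-0.128,+0.028) vel=(+0.000,+0.000) ωy=+0.00 pitch=+180.0°

Key-timestep trajectory:
   step    t(s)  b1.x    b1.z    b1.vx   b1.vz   b2.x    b2.z    b2.vx   b2.vz   b3.x    b3.z    b3.vx   b3.vz 
     15  0.1230   +0.000  +0.028  +0.001  +0.001   +0.034  +0.084  +0.002  +0.001   -0.012  +0.138  -0.172  -0.150
     30  0.2459   +0.000  +0.028  +0.000  +0.000   +0.034  +0.084  +0.001  +0.000   -0.066  +0.103  -0.677  -0.103
     45  0.3689   +0.000  +0.028  +0.000  +0.000   +0.034  +0.084  +0.000  +0.000   -0.129  +0.022  +0.024  +0.238


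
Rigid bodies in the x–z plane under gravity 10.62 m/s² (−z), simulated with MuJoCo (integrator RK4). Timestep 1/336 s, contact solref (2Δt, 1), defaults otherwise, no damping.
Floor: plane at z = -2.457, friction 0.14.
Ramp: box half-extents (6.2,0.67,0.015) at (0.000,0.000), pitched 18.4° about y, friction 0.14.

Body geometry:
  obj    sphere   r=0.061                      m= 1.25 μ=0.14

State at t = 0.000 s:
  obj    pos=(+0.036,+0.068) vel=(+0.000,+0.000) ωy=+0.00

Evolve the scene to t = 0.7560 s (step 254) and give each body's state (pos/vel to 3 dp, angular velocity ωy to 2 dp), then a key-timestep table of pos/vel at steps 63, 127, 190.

State at t = 0.7560 s:
  obj    pos=(+0.685,-0.148) vel=(+1.718,-0.571) ωy=+29.67

Key-timestep trajectory:
   step    t(s)  obj.x    obj.z    obj.vx   obj.vz 
     63  0.1875   +0.076  +0.055  +0.426  -0.142
    127  0.3780   +0.198  +0.014  +0.859  -0.286
    190  0.5655   +0.399  -0.053  +1.285  -0.427


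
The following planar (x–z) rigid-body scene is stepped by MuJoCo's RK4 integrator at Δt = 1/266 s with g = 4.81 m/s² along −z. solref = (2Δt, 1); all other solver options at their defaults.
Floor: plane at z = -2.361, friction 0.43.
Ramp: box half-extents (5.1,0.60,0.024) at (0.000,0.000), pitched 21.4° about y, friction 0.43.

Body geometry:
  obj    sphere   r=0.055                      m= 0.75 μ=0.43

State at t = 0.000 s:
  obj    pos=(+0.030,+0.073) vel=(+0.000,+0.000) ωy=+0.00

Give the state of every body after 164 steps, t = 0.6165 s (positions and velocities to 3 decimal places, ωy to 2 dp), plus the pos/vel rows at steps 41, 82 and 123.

State at t = 0.6165 s:
  obj    pos=(+0.252,-0.014) vel=(+0.720,-0.282) ωy=+14.05

Key-timestep trajectory:
   step    t(s)  obj.x    obj.z    obj.vx   obj.vz 
     41  0.1541   +0.044  +0.068  +0.180  -0.071
     82  0.3083   +0.086  +0.051  +0.360  -0.141
    123  0.4624   +0.155  +0.024  +0.540  -0.212


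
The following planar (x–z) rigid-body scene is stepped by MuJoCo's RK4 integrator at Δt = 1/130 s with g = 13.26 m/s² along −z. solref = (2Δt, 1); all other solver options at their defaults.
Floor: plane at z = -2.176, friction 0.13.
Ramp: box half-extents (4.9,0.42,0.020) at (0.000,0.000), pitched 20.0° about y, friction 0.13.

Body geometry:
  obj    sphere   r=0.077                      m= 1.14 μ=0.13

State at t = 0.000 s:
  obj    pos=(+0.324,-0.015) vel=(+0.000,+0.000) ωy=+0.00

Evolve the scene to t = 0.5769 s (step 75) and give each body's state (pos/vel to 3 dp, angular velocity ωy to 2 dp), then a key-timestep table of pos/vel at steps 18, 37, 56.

State at t = 0.5769 s:
  obj    pos=(+0.831,-0.199) vel=(+1.757,-0.639) ωy=+24.25

Key-timestep trajectory:
   step    t(s)  obj.x    obj.z    obj.vx   obj.vz 
     18  0.1385   +0.353  -0.025  +0.422  -0.154
     37  0.2846   +0.448  -0.060  +0.867  -0.316
     56  0.4308   +0.607  -0.118  +1.312  -0.477


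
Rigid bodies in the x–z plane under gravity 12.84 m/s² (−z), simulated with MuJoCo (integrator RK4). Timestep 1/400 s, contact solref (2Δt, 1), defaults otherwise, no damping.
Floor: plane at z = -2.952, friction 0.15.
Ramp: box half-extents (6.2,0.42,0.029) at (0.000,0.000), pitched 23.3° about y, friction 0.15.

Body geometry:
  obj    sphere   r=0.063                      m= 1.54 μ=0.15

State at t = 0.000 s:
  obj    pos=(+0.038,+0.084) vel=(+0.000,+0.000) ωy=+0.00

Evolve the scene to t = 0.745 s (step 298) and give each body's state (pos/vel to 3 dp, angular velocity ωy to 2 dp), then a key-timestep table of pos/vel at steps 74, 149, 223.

State at t = 0.745 s:
  obj    pos=(+0.963,-0.314) vel=(+2.482,-1.069) ωy=+42.89

Key-timestep trajectory:
   step    t(s)  obj.x    obj.z    obj.vx   obj.vz 
     74  0.1850   +0.095  +0.059  +0.617  -0.266
    149  0.3725   +0.269  -0.016  +1.241  -0.535
    223  0.5575   +0.556  -0.139  +1.858  -0.800


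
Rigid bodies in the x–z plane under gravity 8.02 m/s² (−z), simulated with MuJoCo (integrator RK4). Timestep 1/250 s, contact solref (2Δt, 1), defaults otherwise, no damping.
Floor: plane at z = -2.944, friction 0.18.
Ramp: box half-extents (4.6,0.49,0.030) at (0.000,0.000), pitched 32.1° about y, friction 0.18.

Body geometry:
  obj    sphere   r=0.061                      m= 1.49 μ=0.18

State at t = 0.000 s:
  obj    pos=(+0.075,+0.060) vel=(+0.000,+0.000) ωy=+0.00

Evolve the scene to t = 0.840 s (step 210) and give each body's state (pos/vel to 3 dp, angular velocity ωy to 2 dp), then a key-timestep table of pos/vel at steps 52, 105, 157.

State at t = 0.840 s:
  obj    pos=(+0.986,-0.511) vel=(+2.166,-1.359) ωy=+41.91

Key-timestep trajectory:
   step    t(s)  obj.x    obj.z    obj.vx   obj.vz 
     52  0.2080   +0.131  +0.025  +0.538  -0.336
    105  0.4200   +0.303  -0.083  +1.084  -0.679
    157  0.6280   +0.584  -0.259  +1.620  -1.016


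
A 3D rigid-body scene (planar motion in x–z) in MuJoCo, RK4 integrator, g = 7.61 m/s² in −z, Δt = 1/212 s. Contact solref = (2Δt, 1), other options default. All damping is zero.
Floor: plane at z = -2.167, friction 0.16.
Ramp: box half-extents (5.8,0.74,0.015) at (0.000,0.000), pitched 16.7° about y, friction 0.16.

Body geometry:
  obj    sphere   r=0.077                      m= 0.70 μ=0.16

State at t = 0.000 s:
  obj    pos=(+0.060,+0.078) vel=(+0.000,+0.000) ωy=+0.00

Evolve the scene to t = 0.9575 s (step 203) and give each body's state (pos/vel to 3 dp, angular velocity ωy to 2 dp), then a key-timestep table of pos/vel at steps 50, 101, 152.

State at t = 0.9575 s:
  obj    pos=(+0.746,-0.128) vel=(+1.433,-0.430) ωy=+19.42

Key-timestep trajectory:
   step    t(s)  obj.x    obj.z    obj.vx   obj.vz 
     50  0.2358   +0.102  +0.066  +0.353  -0.106
    101  0.4764   +0.230  +0.027  +0.713  -0.214
    152  0.7170   +0.445  -0.037  +1.073  -0.322
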